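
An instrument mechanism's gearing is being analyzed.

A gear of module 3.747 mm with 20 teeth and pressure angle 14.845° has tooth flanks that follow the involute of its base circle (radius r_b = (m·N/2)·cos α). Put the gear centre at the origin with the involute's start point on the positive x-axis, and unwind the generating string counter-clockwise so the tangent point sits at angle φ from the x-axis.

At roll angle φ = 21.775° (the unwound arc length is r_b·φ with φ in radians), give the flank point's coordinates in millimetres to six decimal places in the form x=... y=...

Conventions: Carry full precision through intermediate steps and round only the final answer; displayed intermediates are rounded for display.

x=38.741313 y=0.653191

single-mesh involute tooth geometry (20T wheel at module 3.747)
pitch radius r_p = m·N/2 = 3.747·20/2 = 37.470000
base radius r_b = r_p·cos α = 37.470000·cos 14.845° = 36.219344
roll angle φ = 21.775° = 0.38004544 rad
x = r_b·(cos φ + φ·sin φ) = 38.741313
y = r_b·(sin φ − φ·cos φ) = 0.653191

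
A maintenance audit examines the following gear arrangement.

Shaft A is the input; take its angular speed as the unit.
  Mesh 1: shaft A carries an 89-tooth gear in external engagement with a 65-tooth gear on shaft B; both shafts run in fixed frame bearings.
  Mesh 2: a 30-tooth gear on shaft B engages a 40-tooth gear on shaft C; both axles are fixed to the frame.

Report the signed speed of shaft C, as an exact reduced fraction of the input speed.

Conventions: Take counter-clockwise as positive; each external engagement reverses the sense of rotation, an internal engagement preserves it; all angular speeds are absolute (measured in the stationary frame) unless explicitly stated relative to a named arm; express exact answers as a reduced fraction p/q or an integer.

267/260

2-mesh fixed-axis compound train (all bearings frame-fixed)
mesh 1 [89T→65T]: |ω|/ω_in = 1×89/65 = 89/65, sense flips to −
mesh 2 [30T→40T]: |ω|/ω_in = (89/65)×30/40 = 267/260, sense flips to +
signed output speed (× input speed) = 267/260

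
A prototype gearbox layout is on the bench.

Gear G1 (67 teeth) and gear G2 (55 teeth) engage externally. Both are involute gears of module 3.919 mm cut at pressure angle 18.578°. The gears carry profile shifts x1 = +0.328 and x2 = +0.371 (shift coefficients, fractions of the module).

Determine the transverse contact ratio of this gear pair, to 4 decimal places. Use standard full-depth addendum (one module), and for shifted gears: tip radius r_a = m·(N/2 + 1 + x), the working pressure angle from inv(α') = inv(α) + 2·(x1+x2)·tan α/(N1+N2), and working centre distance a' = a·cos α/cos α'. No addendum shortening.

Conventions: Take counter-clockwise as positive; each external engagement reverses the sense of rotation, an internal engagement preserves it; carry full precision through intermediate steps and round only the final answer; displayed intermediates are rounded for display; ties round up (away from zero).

single-mesh involute tooth geometry (67T engaging 55T at module 3.919)
base radii: r_b1 = 124.445267, r_b2 = 102.156563
tip radii: r_a1 = 136.490932, r_a2 = 113.145449
inv(α') = inv(18.578°) + 2·(+0.328+0.371)·tan α/(67+55) = 0.01571400  ⇒  α' = 20.34370°
a' = a·cos α / cos α' = 239.0590·cos 18.578°/cos 20.34370° = 241.676634
action lengths: √(r_a1²−r_b1²) = 56.063803, √(r_a2²−r_b2²) = 48.640820
base pitch p_b = π·m·cos α = 11.670338
CR = (56.063803 + 48.640820 − 241.676634·sin 20.34370°)/11.670338 = 1.772489
contact ratio ≈ 1.7725

1.7725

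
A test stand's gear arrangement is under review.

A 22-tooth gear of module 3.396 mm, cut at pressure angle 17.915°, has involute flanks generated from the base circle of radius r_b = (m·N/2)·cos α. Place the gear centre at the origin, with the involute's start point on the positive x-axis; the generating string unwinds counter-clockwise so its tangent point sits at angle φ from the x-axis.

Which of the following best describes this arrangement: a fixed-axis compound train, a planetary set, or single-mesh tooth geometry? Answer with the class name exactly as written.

single-mesh tooth geometry

class = single-mesh tooth geometry [base-circle involute, m = 3.396, 22T]
classification: single-mesh tooth geometry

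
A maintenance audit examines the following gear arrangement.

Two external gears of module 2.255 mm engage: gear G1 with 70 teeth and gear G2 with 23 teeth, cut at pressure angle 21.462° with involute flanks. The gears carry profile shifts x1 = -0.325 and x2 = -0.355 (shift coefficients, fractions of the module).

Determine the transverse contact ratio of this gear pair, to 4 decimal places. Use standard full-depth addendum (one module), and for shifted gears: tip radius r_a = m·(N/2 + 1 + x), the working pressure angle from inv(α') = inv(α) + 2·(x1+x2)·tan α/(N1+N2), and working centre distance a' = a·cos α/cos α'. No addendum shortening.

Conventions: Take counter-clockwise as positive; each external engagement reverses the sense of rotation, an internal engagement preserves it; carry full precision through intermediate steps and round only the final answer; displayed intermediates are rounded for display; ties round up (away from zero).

1.8297

single-mesh involute tooth geometry (70T engaging 23T at module 2.255)
base radii: r_b1 = 73.452375, r_b2 = 24.134352
tip radii: r_a1 = 80.447125, r_a2 = 27.386975
inv(α') = inv(21.462°) + 2·(-0.325-0.355)·tan α/(70+23) = 0.01281277  ⇒  α' = 19.04709°
a' = a·cos α / cos α' = 104.8575·cos 21.462°/cos 19.04709° = 103.238994
action lengths: √(r_a1²−r_b1²) = 32.809885, √(r_a2²−r_b2²) = 12.945249
base pitch p_b = π·m·cos α = 6.593070
CR = (32.809885 + 12.945249 − 103.238994·sin 19.04709°)/6.593070 = 1.829737
contact ratio ≈ 1.8297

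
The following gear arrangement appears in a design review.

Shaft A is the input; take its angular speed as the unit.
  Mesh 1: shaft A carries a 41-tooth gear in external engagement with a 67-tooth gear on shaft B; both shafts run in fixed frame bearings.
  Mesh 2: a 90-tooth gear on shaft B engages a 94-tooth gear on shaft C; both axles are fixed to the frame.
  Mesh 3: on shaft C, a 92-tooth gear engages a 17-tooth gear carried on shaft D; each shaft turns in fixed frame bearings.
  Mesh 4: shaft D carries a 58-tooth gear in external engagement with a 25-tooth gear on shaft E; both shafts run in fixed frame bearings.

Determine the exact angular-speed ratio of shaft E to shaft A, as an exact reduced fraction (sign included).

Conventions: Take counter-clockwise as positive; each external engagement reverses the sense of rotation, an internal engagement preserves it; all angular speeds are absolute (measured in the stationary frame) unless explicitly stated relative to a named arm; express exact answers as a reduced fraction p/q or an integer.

1968984/267665

class = fixed-axis compound train [4 meshes; 4 ratios multiply, 4 sense flips]
mesh 1 [41T→67T]: running ratio 41/67, sense −
mesh 2 [90T→94T]: running ratio 1845/3149, sense +
mesh 3 [92T→17T]: running ratio 169740/53533, sense −
mesh 4 [58T→25T]: running ratio 1968984/267665, sense +
ω_out/ω_in = 1968984/267665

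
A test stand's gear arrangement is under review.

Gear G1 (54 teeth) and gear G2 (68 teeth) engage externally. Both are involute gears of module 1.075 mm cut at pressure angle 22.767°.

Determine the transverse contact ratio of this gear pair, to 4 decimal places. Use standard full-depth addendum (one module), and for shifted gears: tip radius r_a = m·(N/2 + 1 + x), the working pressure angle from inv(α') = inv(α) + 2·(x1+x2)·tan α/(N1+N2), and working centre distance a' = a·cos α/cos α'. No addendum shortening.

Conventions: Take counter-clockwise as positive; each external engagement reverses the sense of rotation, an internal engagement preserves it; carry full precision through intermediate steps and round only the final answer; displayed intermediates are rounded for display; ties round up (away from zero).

1.6456

topology: single-mesh involute geometry — m = 1.075, 54T/68T pair
base radii: r_b1 = 26.763552, r_b2 = 33.702250
tip radii: r_a1 = 30.100000, r_a2 = 37.625000
no profile shift: α' = α, a' = a
action lengths: √(r_a1²−r_b1²) = 13.773972, √(r_a2²−r_b2²) = 16.727192
base pitch p_b = π·m·cos α = 3.114081
CR = (13.773972 + 16.727192 − 65.575000·sin 22.76700°)/3.114081 = 1.645638
contact ratio ≈ 1.6456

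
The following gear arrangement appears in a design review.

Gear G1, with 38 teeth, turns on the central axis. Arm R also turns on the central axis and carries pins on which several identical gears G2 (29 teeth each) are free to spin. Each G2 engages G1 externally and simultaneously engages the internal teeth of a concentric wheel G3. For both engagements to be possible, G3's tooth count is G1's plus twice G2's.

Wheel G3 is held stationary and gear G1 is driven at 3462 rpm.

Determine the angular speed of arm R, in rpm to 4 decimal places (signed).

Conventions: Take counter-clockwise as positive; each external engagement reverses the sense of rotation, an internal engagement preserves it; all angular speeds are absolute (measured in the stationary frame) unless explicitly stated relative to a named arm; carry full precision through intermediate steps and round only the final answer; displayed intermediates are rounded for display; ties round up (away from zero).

topology: planetary set — G1 38T / G2 29T / G3 96T, arm = carrier (Willis)
normalise by the input: solve with ω_sun = 1, then scale by 3462 rpm
ring teeth: 38 + 2·29 = 96
38(ω_sun−ω_arm) = −96(ω_ring−ω_arm),  ω_ring = 0, ω_sun = 1
38(1−ω_arm) = −96(0−ω_arm)  ⇒  134·ω_arm = 38  ⇒  ω_arm = 19/67
scale: ω_arm = 19/67 × 3462 rpm = +981.7612 rpm

+981.7612 rpm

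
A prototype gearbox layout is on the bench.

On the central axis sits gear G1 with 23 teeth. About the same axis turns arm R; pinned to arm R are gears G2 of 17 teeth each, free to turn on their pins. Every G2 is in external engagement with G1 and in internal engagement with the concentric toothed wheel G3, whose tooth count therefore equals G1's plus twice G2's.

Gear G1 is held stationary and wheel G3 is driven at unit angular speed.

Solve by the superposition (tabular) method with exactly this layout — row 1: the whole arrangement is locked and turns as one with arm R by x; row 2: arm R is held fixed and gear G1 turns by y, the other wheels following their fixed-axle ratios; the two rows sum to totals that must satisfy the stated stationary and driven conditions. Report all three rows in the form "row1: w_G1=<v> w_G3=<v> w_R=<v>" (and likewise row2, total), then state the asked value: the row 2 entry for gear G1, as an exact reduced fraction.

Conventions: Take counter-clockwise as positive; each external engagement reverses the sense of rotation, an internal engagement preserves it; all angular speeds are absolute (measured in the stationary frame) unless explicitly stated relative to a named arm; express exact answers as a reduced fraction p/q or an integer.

row1: w_G1=57/80 w_G3=57/80 w_R=57/80
row2: w_G1=-57/80 w_G3=23/80 w_R=0
total: w_G1=0 w_G3=1 w_R=57/80
asked value: -57/80

recognized (axles ride arm R): planetary set, 23/17/57 teeth
superposition row 1 [locked train]: every member turns x
row 2: sun turns y, ring = −(23/57)·y, arm 0
boundary: total ω_sun = x + y = 0 and total ω_ring = x − (23/57)·y = 1  ⇒  y = -57/80, x = 57/80
row 2 ring = −(23/57)·(-57/80) = 23/80
totals (row 1 + row 2): sun 57/80 + (-57/80) = 0, ring 57/80 + 23/80 = 1, arm 57/80 + 0 = 57/80
asked cell (row2, sun) = -57/80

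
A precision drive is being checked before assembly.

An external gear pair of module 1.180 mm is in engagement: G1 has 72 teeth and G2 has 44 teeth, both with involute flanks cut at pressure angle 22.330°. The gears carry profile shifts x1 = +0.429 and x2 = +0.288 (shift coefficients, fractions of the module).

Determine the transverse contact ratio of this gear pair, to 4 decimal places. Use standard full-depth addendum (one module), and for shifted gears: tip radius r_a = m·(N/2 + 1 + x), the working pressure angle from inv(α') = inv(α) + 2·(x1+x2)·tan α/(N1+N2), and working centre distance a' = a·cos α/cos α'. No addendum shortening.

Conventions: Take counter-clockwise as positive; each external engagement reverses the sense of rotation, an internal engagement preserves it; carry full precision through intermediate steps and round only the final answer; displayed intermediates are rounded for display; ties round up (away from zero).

topology: single-mesh involute geometry — m = 1.180, 72T/44T pair
base radii: r_b1 = 39.294463, r_b2 = 24.013283
tip radii: r_a1 = 44.166220, r_a2 = 27.479840
inv(α') = inv(22.330°) + 2·(+0.429+0.288)·tan α/(72+44) = 0.02608729  ⇒  α' = 23.92389°
a' = a·cos α / cos α' = 68.4400·cos 22.330°/cos 23.92389° = 69.258057
action lengths: √(r_a1²−r_b1²) = 20.164328, √(r_a2²−r_b2²) = 13.360533
base pitch p_b = π·m·cos α = 3.429089
CR = (20.164328 + 13.360533 − 69.258057·sin 23.92389°)/3.429089 = 1.586177
contact ratio ≈ 1.5862

1.5862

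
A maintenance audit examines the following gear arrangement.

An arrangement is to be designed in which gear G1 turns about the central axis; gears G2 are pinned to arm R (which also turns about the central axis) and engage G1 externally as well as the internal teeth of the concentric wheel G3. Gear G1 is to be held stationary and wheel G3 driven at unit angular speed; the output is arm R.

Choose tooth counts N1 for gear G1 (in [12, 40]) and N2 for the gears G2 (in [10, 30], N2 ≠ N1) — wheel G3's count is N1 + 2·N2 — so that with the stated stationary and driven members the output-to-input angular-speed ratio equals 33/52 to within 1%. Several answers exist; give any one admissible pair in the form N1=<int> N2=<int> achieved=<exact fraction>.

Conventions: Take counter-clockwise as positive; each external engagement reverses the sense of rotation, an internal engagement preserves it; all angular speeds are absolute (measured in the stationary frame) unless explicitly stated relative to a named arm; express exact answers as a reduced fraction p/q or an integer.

N1=38 N2=14 achieved=33/52

class = planetary set [ratio 33/52 wanted; Willis about the carrier]
Willis with ω_sun = 0: ω_arm/ω_ring = N3/(N1+N3); set equal to 33/52  ⇒  N3/N1 = (33/52)/(1 − 33/52) = 33/19
N3 = N1 + 2·N2  ⇒  N2/N1 = (N3/N1 − 1)/2 = (33/19 − 1)/2 = 7/19
smallest multiple with N1 ≥ 12 and N2 ≥ 10: k = 2  ⇒  N1 = 2·19 = 38, N2 = 2·7 = 14 (N1 ≤ 40, N2 ≤ 30, N2 ≠ N1 ✓), N3 = 38 + 2·14 = 66
check: N3/(N1+N3) with N1 = 38, N3 = 66 gives 33/52; |achieved − target| = 0 ≤ 33/5200 ✓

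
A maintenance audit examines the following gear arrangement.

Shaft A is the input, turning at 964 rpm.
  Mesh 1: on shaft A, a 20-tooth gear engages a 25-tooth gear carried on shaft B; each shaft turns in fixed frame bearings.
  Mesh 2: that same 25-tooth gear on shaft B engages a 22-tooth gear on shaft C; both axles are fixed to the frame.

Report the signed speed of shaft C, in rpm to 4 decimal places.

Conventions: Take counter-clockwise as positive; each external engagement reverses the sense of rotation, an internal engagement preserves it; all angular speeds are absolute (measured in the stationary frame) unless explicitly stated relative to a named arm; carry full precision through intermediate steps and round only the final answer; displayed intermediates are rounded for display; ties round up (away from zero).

+876.3636 rpm

recognized (3 fixed axles, 2 meshes): fixed-axis compound train
mesh 1 [20T→25T]: ω = 964.0000×20/25 = 771.2000 rpm, sense flips to −
mesh 2 [25T→22T]: ω = 771.2000×25/22 = 876.3636 rpm, sense flips to +
signed output speed = +876.3636 rpm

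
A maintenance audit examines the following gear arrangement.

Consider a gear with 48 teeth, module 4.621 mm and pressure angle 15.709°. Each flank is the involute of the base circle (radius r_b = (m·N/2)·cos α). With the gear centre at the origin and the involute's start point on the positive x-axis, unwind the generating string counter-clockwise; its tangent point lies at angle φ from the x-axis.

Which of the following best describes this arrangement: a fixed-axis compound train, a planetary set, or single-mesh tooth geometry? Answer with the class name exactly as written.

single-mesh tooth geometry

topology: single-mesh involute geometry — m = 4.621, N = 48
classification: single-mesh tooth geometry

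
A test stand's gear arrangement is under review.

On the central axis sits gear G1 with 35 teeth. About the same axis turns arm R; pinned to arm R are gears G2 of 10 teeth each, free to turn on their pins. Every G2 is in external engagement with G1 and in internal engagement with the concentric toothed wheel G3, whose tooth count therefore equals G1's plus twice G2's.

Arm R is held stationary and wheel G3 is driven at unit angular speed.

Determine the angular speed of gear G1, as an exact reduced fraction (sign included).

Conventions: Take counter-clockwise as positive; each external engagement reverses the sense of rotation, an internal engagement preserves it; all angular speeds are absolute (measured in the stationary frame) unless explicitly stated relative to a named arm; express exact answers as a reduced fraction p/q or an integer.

planetary set (35T centre, 10T on arm, 55T internal) — Willis relation
ring teeth: 35 + 2·10 = 55
35(ω_sun−ω_arm) = −55(ω_ring−ω_arm),  ω_arm = 0, ω_ring = 1
ω_sun = 0 − (55/35)(1−0) = -11/7
exact speed ratio = -11/7

-11/7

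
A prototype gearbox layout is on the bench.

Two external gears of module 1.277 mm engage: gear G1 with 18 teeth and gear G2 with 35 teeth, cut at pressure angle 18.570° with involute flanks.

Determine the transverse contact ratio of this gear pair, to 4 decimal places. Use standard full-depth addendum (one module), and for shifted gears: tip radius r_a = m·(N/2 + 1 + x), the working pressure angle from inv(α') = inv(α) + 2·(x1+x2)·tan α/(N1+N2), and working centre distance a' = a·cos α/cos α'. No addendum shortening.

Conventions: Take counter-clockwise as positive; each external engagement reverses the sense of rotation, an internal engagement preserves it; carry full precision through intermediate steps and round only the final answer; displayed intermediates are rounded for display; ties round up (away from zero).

class = single-mesh tooth geometry [involute pair 18T × 35T, m = 1.277]
base radii: r_b1 = 10.894620, r_b2 = 21.183984
tip radii: r_a1 = 12.770000, r_a2 = 23.624500
no profile shift: α' = α, a' = a
action lengths: √(r_a1²−r_b1²) = 6.661843, √(r_a2²−r_b2²) = 10.457334
base pitch p_b = π·m·cos α = 3.802940
CR = (6.661843 + 10.457334 − 33.840500·sin 18.57000°)/3.802940 = 1.667717
contact ratio ≈ 1.6677

1.6677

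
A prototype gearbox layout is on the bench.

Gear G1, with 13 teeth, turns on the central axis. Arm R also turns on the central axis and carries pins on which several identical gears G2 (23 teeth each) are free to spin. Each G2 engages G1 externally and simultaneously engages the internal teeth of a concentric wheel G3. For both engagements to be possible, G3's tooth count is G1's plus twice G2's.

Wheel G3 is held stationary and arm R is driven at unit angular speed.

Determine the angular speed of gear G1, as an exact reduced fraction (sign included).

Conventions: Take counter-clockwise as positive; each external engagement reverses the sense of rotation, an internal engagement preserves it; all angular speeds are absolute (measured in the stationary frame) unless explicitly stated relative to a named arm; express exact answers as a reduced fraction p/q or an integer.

class = planetary set [G3 = 13+2·23 = 59; Willis about the carrier]
ring teeth: 13 + 2·23 = 59
13(ω_sun−ω_arm) = −59(ω_ring−ω_arm),  ω_ring = 0, ω_arm = 1
ω_sun = 1 − (59/13)(0−1) = 72/13
exact speed ratio = 72/13

72/13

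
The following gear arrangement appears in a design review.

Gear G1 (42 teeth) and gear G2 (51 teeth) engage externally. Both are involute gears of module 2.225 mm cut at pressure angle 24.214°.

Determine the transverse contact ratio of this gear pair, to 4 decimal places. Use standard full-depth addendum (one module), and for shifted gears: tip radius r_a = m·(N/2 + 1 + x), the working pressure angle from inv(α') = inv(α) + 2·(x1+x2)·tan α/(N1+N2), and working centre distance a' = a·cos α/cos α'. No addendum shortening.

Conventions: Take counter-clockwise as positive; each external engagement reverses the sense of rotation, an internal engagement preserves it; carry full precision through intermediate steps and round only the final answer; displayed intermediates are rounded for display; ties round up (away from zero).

single-mesh involute tooth geometry (42T engaging 51T at module 2.225)
base radii: r_b1 = 42.614131, r_b2 = 51.745731
tip radii: r_a1 = 48.950000, r_a2 = 58.962500
no profile shift: α' = α, a' = a
action lengths: √(r_a1²−r_b1²) = 24.086061, √(r_a2²−r_b2²) = 28.265806
base pitch p_b = π·m·cos α = 6.375059
CR = (24.086061 + 28.265806 − 103.462500·sin 24.21400°)/6.375059 = 1.555617
contact ratio ≈ 1.5556

1.5556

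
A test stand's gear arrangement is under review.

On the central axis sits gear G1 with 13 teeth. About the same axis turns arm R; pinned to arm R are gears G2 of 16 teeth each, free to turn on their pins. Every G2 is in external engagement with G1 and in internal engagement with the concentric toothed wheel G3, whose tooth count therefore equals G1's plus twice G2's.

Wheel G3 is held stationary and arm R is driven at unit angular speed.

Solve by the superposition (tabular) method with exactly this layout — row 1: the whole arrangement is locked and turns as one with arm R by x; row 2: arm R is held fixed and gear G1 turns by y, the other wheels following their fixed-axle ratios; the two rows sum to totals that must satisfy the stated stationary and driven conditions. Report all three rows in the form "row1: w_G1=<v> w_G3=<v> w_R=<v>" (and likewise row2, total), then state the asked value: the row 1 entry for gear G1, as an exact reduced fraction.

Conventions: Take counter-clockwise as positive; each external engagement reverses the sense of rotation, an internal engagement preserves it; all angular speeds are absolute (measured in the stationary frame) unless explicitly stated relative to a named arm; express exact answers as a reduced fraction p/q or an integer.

recognized (axles ride arm R): planetary set, 13/16/45 teeth
superposition row 1 [locked train]: every member turns x
row 2 (arm held, sun turns y): ω_ring = −(13/45)·y, ω_arm = 0
boundary: total ω_ring = x − (13/45)·y = 0 and total ω_arm = x = 1  ⇒  y = 45/13, x = 1
row 2 ring = −(13/45)·45/13 = -1
totals (row 1 + row 2): sun 1 + 45/13 = 58/13, ring 1 + (-1) = 0, arm 1 + 0 = 1
asked cell (row1, sun) = 1

row1: w_G1=1 w_G3=1 w_R=1
row2: w_G1=45/13 w_G3=-1 w_R=0
total: w_G1=58/13 w_G3=0 w_R=1
asked value: 1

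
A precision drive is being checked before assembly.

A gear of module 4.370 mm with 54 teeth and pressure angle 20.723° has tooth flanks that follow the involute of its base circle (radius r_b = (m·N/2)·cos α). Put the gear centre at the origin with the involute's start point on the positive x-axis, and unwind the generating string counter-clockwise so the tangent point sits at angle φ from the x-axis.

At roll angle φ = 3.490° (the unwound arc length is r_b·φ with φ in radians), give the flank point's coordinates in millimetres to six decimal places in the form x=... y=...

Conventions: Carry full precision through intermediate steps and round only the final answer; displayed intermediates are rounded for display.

x=110.560826 y=0.008310

topology: single-mesh involute geometry — m = 4.370, N = 54
pitch radius r_p = m·N/2 = 4.370·54/2 = 117.990000
base radius r_b = r_p·cos α = 117.990000·cos 20.723° = 110.356290
roll angle φ = 3.490° = 0.06091199 rad
x = r_b·(cos φ + φ·sin φ) = 110.560826
y = r_b·(sin φ − φ·cos φ) = 0.008310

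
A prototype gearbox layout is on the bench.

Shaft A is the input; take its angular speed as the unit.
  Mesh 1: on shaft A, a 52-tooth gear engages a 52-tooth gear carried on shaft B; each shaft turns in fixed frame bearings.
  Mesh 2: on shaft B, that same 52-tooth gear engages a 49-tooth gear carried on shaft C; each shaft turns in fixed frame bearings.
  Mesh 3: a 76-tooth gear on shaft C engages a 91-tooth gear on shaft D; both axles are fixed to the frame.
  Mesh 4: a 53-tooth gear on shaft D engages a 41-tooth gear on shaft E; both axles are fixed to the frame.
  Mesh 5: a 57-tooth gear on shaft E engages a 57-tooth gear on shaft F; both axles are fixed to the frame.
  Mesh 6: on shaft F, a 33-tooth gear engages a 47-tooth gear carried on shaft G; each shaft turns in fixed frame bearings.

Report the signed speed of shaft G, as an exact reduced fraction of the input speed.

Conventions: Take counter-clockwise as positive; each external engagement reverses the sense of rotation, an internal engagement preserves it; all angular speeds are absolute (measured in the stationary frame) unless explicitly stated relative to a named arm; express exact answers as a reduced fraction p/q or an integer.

531696/660961

6-mesh fixed-axis compound train (all bearings frame-fixed)
mesh 1 [52T→52T]: |ω|/ω_in = 1×52/52 = 1, sense flips to −
mesh 2 [52T→49T]: |ω|/ω_in = 1×52/49 = 52/49, sense flips to +
mesh 3 [76T→91T]: |ω|/ω_in = (52/49)×76/91 = 304/343, sense flips to −
mesh 4 [53T→41T]: |ω|/ω_in = (304/343)×53/41 = 16112/14063, sense flips to +
mesh 5 [57T→57T]: |ω|/ω_in = (16112/14063)×57/57 = 16112/14063, sense flips to −
mesh 6 [33T→47T]: |ω|/ω_in = (16112/14063)×33/47 = 531696/660961, sense flips to +
signed output speed (× input speed) = 531696/660961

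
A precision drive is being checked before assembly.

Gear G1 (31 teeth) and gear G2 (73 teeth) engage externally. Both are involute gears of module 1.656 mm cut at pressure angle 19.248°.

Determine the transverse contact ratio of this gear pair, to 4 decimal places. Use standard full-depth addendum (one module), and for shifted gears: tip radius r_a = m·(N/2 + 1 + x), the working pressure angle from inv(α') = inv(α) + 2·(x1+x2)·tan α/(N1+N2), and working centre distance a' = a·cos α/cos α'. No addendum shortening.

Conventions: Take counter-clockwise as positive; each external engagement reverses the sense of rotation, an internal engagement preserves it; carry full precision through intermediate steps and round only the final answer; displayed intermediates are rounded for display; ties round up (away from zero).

topology: single-mesh involute geometry — m = 1.656, 31T/73T pair
base radii: r_b1 = 24.233172, r_b2 = 57.065212
tip radii: r_a1 = 27.324000, r_a2 = 62.100000
no profile shift: α' = α, a' = a
action lengths: √(r_a1²−r_b1²) = 12.623563, √(r_a2²−r_b2²) = 24.494317
base pitch p_b = π·m·cos α = 4.911662
CR = (12.623563 + 24.494317 − 86.112000·sin 19.24800°)/4.911662 = 1.777483
contact ratio ≈ 1.7775

1.7775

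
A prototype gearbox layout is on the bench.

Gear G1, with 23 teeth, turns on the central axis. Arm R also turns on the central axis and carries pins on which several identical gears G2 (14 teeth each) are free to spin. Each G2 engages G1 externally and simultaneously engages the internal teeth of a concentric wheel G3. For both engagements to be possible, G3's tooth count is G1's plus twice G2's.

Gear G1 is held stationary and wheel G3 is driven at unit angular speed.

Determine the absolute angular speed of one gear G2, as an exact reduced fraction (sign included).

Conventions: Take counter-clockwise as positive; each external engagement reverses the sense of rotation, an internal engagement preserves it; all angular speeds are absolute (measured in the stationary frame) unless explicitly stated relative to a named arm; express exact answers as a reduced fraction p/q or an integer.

recognized (axles ride arm R): planetary set, 23/14/51 teeth
ring teeth: 23 + 2·14 = 51
23(ω_sun−ω_arm) = −51(ω_ring−ω_arm),  ω_sun = 0, ω_ring = 1
23(0−ω_arm) = −51(1−ω_arm)  ⇒  74·ω_arm = 51  ⇒  ω_arm = 51/74
sun–planet mesh: 23·(0−51/74) = −14·(ω_p−ω_arm)  ⇒  ω_p−ω_arm = 1173/1036
ω_p = 51/74 + 1173/1036 = 51/28
exact speed ratio = 51/28

51/28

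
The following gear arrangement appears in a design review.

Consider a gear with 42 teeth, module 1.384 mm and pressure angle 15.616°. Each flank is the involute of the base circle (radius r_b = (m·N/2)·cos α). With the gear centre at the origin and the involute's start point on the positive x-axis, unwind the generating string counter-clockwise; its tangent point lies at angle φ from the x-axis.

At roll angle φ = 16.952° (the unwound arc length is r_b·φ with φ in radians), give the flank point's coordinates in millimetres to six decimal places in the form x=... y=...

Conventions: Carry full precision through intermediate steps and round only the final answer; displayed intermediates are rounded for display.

topology: single-mesh involute geometry — m = 1.384, N = 42
pitch radius r_p = m·N/2 = 1.384·42/2 = 29.064000
base radius r_b = r_p·cos α = 29.064000·cos 15.616° = 27.991173
roll angle φ = 16.952° = 0.29586821 rad
x = r_b·(cos φ + φ·sin φ) = 29.189637
y = r_b·(sin φ − φ·cos φ) = 0.239546

x=29.189637 y=0.239546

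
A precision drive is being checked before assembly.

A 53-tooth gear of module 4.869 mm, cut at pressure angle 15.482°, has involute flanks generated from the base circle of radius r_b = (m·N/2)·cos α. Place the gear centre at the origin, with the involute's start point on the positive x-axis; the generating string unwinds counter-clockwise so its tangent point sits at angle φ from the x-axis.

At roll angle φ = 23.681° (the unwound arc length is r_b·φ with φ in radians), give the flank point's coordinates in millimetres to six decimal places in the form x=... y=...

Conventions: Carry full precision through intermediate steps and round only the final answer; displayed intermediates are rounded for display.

x=134.518163 y=2.876788

recognized (one wheel, involute flank): single-mesh tooth geometry, m = 4.869, N = 53
pitch radius r_p = m·N/2 = 4.869·53/2 = 129.028500
base radius r_b = r_p·cos α = 129.028500·cos 15.482° = 124.346618
roll angle φ = 23.681° = 0.41331142 rad
x = r_b·(cos φ + φ·sin φ) = 134.518163
y = r_b·(sin φ − φ·cos φ) = 2.876788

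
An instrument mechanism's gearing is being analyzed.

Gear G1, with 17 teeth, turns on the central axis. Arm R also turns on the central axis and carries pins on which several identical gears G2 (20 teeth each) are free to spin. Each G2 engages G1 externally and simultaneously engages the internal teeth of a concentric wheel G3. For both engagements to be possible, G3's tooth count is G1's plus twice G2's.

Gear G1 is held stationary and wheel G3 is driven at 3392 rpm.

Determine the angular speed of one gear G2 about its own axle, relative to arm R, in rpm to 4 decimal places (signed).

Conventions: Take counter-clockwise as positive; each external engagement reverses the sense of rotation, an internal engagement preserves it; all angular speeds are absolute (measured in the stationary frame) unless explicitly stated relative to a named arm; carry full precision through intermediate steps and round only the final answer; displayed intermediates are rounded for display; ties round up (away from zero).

topology: planetary set — G1 17T / G2 20T / G3 57T, arm = carrier (Willis)
normalise by the input: solve with ω_ring = 1, then scale by 3392 rpm
ring teeth: 17 + 2·20 = 57
17(ω_sun−ω_arm) = −57(ω_ring−ω_arm),  ω_sun = 0, ω_ring = 1
17(0−ω_arm) = −57(1−ω_arm)  ⇒  74·ω_arm = 57  ⇒  ω_arm = 57/74
sun–planet mesh: 17·(0−57/74) = −20·(ω_p−ω_arm)  ⇒  ω_p−ω_arm = 969/1480
scale: ω_p−ω_arm = 969/1480 × 3392 rpm = +2220.8432 rpm

+2220.8432 rpm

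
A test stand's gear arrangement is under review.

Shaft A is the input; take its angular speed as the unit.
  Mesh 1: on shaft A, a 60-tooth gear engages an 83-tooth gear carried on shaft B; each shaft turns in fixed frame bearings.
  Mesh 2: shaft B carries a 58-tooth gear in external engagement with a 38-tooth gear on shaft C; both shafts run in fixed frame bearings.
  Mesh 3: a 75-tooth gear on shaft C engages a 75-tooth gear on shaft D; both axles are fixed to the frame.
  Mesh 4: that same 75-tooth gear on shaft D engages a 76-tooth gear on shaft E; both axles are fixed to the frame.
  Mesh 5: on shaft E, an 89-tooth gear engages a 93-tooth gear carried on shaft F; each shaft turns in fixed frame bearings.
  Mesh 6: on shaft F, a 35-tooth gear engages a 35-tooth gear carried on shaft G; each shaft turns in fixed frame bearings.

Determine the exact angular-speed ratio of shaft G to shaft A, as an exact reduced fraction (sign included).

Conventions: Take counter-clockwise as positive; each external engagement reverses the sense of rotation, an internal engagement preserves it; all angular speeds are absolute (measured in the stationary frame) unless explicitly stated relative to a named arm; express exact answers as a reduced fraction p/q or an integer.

967875/928853

class = fixed-axis compound train [6 meshes; 6 ratios multiply, 6 sense flips]
mesh 1 [60T→83T]: running ratio 60/83, sense −
mesh 2 [58T→38T]: running ratio 1740/1577, sense +
mesh 3 [75T→75T]: running ratio 1740/1577, sense −
mesh 4 [75T→76T]: running ratio 32625/29963, sense +
mesh 5 [89T→93T]: running ratio 967875/928853, sense −
mesh 6 [35T→35T]: running ratio 967875/928853, sense +
ω_out/ω_in = 967875/928853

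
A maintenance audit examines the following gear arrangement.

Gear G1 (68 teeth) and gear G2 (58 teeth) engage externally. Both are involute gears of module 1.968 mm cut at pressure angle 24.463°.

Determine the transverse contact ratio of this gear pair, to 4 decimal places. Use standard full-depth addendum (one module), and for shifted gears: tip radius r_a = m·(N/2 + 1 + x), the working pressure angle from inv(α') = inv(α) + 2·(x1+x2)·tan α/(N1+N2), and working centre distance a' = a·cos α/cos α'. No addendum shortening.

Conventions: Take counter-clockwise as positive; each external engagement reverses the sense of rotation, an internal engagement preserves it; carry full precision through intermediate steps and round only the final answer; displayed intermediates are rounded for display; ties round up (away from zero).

class = single-mesh tooth geometry [involute pair 68T × 58T, m = 1.968]
base radii: r_b1 = 60.905235, r_b2 = 51.948583
tip radii: r_a1 = 68.880000, r_a2 = 59.040000
no profile shift: α' = α, a' = a
action lengths: √(r_a1²−r_b1²) = 32.171521, √(r_a2²−r_b2²) = 28.054703
base pitch p_b = π·m·cos α = 5.627631
CR = (32.171521 + 28.054703 − 123.984000·sin 24.46300°)/5.627631 = 1.578598
contact ratio ≈ 1.5786

1.5786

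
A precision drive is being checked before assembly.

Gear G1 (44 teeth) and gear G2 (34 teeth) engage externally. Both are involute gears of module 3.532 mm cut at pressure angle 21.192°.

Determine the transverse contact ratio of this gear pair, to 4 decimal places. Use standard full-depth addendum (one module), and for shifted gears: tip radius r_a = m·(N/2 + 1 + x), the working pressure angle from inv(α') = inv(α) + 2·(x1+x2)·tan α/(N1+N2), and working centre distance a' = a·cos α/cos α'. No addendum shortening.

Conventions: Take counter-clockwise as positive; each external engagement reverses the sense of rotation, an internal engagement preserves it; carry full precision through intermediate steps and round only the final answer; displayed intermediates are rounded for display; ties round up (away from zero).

recognized (one external pair, fixed centres): single-mesh tooth geometry, m = 3.532, N1 = 44, N2 = 34
base radii: r_b1 = 72.449211, r_b2 = 55.983482
tip radii: r_a1 = 81.236000, r_a2 = 63.576000
no profile shift: α' = α, a' = a
action lengths: √(r_a1²−r_b1²) = 36.747782, √(r_a2²−r_b2²) = 30.129015
base pitch p_b = π·m·cos α = 10.345723
CR = (36.747782 + 30.129015 − 137.748000·sin 21.19200°)/10.345723 = 1.651085
contact ratio ≈ 1.6511

1.6511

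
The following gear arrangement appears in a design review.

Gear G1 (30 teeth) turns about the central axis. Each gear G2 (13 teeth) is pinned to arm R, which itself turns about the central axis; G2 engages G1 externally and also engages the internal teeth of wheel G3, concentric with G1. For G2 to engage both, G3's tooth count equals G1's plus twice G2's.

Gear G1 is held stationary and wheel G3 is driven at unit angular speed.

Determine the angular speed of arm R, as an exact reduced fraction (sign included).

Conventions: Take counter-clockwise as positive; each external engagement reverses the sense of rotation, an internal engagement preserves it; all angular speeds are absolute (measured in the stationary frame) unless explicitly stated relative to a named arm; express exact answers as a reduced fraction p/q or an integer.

class = planetary set [G3 = 30+2·13 = 56; Willis about the carrier]
ring teeth: 30 + 2·13 = 56
30(ω_sun−ω_arm) = −56(ω_ring−ω_arm),  ω_sun = 0, ω_ring = 1
30(0−ω_arm) = −56(1−ω_arm)  ⇒  86·ω_arm = 56  ⇒  ω_arm = 28/43
exact speed ratio = 28/43

28/43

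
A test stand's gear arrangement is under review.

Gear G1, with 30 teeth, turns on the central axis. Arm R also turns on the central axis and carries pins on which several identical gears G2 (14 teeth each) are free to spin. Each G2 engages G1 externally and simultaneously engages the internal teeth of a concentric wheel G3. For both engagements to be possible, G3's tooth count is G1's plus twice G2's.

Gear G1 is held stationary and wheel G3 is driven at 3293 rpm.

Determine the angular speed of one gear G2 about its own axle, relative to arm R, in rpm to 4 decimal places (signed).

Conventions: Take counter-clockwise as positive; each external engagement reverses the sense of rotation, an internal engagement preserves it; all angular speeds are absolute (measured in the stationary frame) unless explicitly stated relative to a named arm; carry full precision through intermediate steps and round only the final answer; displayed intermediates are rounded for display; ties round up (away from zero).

+4650.8279 rpm

topology: planetary set — G1 30T / G2 14T / G3 58T, arm = carrier (Willis)
normalise by the input: solve with ω_ring = 1, then scale by 3293 rpm
ring teeth: 30 + 2·14 = 58
30(ω_sun−ω_arm) = −58(ω_ring−ω_arm),  ω_sun = 0, ω_ring = 1
30(0−ω_arm) = −58(1−ω_arm)  ⇒  88·ω_arm = 58  ⇒  ω_arm = 29/44
sun–planet mesh: 30·(0−29/44) = −14·(ω_p−ω_arm)  ⇒  ω_p−ω_arm = 435/308
scale: ω_p−ω_arm = 435/308 × 3293 rpm = +4650.8279 rpm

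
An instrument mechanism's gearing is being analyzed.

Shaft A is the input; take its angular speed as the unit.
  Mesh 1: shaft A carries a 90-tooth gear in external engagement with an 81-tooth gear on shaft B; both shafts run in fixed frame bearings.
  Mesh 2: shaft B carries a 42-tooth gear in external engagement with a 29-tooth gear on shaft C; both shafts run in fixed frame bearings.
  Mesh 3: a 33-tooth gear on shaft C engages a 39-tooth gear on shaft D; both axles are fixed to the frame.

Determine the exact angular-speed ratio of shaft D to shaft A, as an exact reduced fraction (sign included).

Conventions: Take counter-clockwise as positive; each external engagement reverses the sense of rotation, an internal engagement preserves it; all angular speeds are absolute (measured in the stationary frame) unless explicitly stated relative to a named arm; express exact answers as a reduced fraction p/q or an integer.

class = fixed-axis compound train [3 meshes; 3 ratios multiply, 3 sense flips]
mesh 1 [90T→81T]: running ratio 10/9, sense −
mesh 2 [42T→29T]: running ratio 140/87, sense +
mesh 3 [33T→39T]: running ratio 1540/1131, sense −
ω_out/ω_in = -1540/1131

-1540/1131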